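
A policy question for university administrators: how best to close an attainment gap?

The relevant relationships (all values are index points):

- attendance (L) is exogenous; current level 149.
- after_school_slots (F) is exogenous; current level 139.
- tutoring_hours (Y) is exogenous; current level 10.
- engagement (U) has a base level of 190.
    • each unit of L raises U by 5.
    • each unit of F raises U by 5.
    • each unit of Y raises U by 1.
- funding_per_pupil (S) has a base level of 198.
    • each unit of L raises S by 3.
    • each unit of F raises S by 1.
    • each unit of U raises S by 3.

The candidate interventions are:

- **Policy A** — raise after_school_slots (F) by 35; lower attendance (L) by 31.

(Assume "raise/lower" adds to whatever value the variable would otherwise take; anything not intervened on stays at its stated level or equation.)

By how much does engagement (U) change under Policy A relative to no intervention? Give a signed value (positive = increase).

20

Baseline:
  L = 149
  F = 139
  Y = 10
  U = 190 + 5·149 + 5·139 + 10 = 1640
Policy A (F + 35, L − 31):
  L = 149 − 31 = 118
  F = 139 + 35 = 174
  Y = 10
  U = 190 + 5·118 + 5·174 + 10 = 1660
Change in U: 1660 − 1640 = 20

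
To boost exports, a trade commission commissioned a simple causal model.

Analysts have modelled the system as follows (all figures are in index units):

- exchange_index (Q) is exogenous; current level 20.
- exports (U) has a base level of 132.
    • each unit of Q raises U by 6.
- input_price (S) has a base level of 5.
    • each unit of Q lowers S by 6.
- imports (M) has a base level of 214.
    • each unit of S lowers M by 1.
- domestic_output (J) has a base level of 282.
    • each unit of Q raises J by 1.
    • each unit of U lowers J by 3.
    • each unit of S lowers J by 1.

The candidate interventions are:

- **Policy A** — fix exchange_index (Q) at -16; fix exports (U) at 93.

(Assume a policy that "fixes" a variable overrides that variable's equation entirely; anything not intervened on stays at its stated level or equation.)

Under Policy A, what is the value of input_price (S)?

Policy A (Q := -16, U := 93):
  Q = -16
  S = 5 − 6·(-16) = 101

101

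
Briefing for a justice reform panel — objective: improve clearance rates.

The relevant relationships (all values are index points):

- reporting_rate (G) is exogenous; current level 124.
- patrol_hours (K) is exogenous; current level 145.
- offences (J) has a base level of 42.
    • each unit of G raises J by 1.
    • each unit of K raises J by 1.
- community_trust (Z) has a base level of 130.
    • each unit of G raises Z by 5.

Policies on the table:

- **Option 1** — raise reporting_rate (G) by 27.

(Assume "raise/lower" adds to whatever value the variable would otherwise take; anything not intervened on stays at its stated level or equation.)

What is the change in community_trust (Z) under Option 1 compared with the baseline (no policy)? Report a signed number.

Baseline:
  G = 124
  Z = 130 + 5·124 = 750
Option 1 (G + 27):
  G = 124 + 27 = 151
  Z = 130 + 5·151 = 885
Change in Z: 885 − 750 = 135

135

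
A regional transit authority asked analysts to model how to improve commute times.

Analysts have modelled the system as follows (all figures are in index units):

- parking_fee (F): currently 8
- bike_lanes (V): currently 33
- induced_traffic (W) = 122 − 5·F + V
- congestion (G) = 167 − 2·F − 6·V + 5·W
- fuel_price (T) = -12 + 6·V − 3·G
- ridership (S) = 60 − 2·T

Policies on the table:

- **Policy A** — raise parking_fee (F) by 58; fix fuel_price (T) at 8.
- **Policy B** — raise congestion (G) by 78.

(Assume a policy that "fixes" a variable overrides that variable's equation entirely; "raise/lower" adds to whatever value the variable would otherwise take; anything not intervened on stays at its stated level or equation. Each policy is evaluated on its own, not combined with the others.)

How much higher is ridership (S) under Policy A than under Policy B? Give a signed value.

Policy A (F + 58, T := 8):
  F = 8 + 58 = 66
  V = 33
  W = 122 − 5·66 + 33 = -175
  G = 167 − 2·66 − 6·33 + 5·(-175) = -1038
  T = 8
  S = 60 − 2·8 = 44
Policy B (G + 78):
  F = 8
  V = 33
  W = 122 − 5·8 + 33 = 115
  G = 167 − 2·8 − 6·33 + 5·115 (+78 from intervention) = 606
  T = -12 + 6·33 − 3·606 = -1632
  S = 60 − 2·(-1632) = 3324
S: 44 − 3324 = -3280

-3280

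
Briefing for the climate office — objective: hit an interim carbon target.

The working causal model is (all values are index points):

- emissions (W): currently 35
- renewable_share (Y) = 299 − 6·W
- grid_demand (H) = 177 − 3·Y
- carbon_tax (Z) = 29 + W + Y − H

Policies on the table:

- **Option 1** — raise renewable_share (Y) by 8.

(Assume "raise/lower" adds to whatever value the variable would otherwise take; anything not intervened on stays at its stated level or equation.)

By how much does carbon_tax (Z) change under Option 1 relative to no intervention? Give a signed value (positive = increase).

32

Baseline:
  W = 35
  Y = 299 − 6·35 = 89
  H = 177 − 3·89 = -90
  Z = 29 + 35 + 89 − (-90) = 243
Option 1 (Y + 8):
  W = 35
  Y = 299 − 6·35 (+8 from intervention) = 97
  H = 177 − 3·97 = -114
  Z = 29 + 35 + 97 − (-114) = 275
Change in Z: 275 − 243 = 32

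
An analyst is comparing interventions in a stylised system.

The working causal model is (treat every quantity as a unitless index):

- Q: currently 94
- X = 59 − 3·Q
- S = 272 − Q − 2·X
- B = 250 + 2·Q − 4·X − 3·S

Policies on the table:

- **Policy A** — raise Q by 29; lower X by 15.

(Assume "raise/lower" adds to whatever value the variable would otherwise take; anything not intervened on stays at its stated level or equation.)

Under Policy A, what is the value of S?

799

Policy A (Q + 29, X − 15):
  Q = 94 + 29 = 123
  X = 59 − 3·123 (−15 from intervention) = -325
  S = 272 − 123 − 2·(-325) = 799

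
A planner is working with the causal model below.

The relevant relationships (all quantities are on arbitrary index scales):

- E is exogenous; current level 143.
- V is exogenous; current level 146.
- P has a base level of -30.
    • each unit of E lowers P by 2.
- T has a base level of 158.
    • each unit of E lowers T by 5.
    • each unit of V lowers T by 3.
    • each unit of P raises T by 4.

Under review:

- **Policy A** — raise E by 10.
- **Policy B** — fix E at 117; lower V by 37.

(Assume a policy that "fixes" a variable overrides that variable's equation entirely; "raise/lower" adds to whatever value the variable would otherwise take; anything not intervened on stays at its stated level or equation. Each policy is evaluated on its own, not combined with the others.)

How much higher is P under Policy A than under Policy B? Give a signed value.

Policy A (E + 10):
  E = 143 + 10 = 153
  P = -30 − 2·153 = -336
Policy B (E := 117, V − 37):
  E = 117
  P = -30 − 2·117 = -264
P: -336 − (-264) = -72

-72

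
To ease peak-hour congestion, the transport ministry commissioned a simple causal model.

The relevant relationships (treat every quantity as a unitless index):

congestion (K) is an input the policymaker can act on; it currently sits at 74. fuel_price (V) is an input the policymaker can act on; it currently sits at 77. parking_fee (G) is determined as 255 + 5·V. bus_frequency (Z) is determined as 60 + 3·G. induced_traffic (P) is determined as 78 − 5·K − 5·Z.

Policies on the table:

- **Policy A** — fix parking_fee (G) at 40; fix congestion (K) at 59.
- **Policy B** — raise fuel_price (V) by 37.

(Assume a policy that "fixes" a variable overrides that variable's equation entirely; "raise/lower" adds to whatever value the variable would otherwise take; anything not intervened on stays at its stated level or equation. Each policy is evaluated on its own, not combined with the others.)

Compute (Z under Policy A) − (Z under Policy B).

Policy A (G := 40, K := 59):
  V = 77
  G = 40
  Z = 60 + 3·40 = 180
Policy B (V + 37):
  V = 77 + 37 = 114
  G = 255 + 5·114 = 825
  Z = 60 + 3·825 = 2535
Z: 180 − 2535 = -2355

-2355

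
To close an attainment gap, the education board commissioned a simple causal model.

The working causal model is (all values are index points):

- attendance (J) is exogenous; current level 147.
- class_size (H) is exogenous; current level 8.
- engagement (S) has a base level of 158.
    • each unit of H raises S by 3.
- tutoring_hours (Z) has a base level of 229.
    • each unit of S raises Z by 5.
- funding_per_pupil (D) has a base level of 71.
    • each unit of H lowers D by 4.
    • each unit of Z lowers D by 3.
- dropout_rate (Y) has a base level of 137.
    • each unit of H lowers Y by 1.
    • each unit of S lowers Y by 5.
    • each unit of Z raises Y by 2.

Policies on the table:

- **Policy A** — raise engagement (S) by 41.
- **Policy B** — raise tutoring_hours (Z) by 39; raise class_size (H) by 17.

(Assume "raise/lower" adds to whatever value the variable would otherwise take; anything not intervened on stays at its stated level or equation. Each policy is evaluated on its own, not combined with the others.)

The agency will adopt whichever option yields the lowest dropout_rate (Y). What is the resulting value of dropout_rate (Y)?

Policy A (S + 41):
  H = 8
  S = 158 + 3·8 (+41 from intervention) = 223
  Z = 229 + 5·223 = 1344
  Y = 137 − 8 − 5·223 + 2·1344 = 1702
Policy B (Z + 39, H + 17):
  H = 8 + 17 = 25
  S = 158 + 3·25 = 233
  Z = 229 + 5·233 (+39 from intervention) = 1433
  Y = 137 − 25 − 5·233 + 2·1433 = 1813
Comparing — Policy A: Y=1702, Policy B: Y=1813. Lowest is 1702 (Policy A).

1702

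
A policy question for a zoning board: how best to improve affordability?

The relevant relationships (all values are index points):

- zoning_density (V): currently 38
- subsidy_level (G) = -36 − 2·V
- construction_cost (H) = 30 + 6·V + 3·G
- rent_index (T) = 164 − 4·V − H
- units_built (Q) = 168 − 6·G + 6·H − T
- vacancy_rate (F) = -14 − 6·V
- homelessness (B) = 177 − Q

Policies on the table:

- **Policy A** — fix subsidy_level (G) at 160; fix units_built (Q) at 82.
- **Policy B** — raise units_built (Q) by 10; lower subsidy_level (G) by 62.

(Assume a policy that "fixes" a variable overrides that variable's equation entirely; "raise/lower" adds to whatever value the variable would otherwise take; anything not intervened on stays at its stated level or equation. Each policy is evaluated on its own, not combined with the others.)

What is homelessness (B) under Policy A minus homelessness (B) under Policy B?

-720

Policy A (G := 160, Q := 82):
  V = 38
  G = 160
  H = 30 + 6·38 + 3·160 = 738
  T = 164 − 4·38 − 738 = -726
  Q = 82
  B = 177 − 82 = 95
Policy B (Q + 10, G − 62):
  V = 38
  G = -36 − 2·38 (−62 from intervention) = -174
  H = 30 + 6·38 + 3·(-174) = -264
  T = 164 − 4·38 − (-264) = 276
  Q = 168 − 6·(-174) + 6·(-264) − 276 (+10 from intervention) = -638
  B = 177 − (-638) = 815
B: 95 − 815 = -720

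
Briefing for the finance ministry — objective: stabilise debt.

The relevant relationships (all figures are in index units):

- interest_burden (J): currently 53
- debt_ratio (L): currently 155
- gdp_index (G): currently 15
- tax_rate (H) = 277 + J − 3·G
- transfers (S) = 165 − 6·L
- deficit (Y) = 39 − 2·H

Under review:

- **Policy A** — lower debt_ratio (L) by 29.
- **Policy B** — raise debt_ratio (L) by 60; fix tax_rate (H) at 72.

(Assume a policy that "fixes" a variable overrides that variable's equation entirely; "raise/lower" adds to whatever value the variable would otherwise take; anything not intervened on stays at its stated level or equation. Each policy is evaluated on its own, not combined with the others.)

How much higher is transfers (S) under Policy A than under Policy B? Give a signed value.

Policy A (L − 29):
  L = 155 − 29 = 126
  S = 165 − 6·126 = -591
Policy B (L + 60, H := 72):
  L = 155 + 60 = 215
  S = 165 − 6·215 = -1125
S: -591 − (-1125) = 534

534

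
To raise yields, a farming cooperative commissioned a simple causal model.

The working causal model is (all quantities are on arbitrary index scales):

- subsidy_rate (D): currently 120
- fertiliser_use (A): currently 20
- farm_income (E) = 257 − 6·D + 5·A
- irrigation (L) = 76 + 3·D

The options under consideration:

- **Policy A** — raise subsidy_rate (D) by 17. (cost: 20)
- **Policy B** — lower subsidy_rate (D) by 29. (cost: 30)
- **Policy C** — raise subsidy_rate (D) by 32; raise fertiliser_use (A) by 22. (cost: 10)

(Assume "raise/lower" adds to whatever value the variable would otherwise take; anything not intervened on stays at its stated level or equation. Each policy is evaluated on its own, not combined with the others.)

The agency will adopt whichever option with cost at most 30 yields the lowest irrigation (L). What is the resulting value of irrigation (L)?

Policy A (D + 17):
  D = 120 + 17 = 137
  L = 76 + 3·137 = 487
Policy B (D − 29):
  D = 120 − 29 = 91
  L = 76 + 3·91 = 349
Policy C (D + 32, A + 22):
  D = 120 + 32 = 152
  L = 76 + 3·152 = 532
Comparing — Policy A: L=487, Policy B: L=349, Policy C: L=532. Lowest is 349 (Policy B).

349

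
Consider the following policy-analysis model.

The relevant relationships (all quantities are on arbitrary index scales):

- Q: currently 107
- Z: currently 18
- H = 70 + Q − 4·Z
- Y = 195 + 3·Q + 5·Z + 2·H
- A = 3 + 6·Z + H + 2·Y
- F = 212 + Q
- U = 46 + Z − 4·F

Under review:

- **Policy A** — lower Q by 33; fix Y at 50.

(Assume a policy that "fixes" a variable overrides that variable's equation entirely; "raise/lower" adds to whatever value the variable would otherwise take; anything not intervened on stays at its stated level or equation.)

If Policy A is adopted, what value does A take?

Policy A (Q − 33, Y := 50):
  Q = 107 − 33 = 74
  Z = 18
  H = 70 + 74 − 4·18 = 72
  Y = 50
  A = 3 + 6·18 + 72 + 2·50 = 283

283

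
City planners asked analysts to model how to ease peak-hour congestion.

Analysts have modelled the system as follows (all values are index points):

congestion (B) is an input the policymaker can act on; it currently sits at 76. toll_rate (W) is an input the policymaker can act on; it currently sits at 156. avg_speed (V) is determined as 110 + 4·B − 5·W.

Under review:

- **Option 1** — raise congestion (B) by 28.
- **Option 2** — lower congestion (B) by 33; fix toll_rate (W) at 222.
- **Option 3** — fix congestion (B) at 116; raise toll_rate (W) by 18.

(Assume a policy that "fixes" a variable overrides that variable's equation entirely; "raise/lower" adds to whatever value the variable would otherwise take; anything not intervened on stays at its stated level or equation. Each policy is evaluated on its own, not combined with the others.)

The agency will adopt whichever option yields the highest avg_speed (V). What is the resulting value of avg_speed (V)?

-254

Option 1 (B + 28):
  B = 76 + 28 = 104
  W = 156
  V = 110 + 4·104 − 5·156 = -254
Option 2 (B − 33, W := 222):
  B = 76 − 33 = 43
  W = 222
  V = 110 + 4·43 − 5·222 = -828
Option 3 (B := 116, W + 18):
  B = 116
  W = 156 + 18 = 174
  V = 110 + 4·116 − 5·174 = -296
Comparing — Option 1: V=-254, Option 2: V=-828, Option 3: V=-296. Highest is -254 (Option 1).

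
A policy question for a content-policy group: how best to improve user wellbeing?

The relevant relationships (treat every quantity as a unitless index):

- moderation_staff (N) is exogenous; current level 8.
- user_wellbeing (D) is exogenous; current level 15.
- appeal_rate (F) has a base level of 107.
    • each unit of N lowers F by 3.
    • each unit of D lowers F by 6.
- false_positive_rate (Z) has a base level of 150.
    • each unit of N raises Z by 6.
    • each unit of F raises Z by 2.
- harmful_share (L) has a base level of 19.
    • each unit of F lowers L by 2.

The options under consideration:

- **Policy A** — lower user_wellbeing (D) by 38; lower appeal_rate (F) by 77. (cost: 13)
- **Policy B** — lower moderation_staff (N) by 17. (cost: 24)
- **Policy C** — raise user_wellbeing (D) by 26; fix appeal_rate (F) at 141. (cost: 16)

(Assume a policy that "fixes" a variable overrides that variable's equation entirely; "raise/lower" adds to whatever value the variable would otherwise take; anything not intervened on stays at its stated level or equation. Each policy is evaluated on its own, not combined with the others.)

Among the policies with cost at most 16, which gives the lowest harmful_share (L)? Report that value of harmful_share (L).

Policy A (D − 38, F − 77):
  N = 8
  D = 15 − 38 = -23
  F = 107 − 3·8 − 6·(-23) (−77 from intervention) = 144
  L = 19 − 2·144 = -269
Policy C (D + 26, F := 141):
  N = 8
  D = 15 + 26 = 41
  F = 141
  L = 19 − 2·141 = -263
Comparing — Policy A: L=-269, Policy C: L=-263. Lowest is -269 (Policy A).

-269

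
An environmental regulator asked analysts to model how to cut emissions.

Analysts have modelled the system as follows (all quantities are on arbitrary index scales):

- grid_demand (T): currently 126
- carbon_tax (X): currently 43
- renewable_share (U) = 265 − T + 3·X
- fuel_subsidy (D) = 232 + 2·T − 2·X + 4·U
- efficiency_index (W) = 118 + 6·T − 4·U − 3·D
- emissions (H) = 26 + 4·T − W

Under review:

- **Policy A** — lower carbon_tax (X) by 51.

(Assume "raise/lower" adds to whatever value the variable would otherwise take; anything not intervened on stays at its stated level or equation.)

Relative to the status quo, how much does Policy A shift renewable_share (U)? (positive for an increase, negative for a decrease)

Baseline:
  T = 126
  X = 43
  U = 265 − 126 + 3·43 = 268
Policy A (X − 51):
  T = 126
  X = 43 − 51 = -8
  U = 265 − 126 + 3·(-8) = 115
Change in U: 115 − 268 = -153

-153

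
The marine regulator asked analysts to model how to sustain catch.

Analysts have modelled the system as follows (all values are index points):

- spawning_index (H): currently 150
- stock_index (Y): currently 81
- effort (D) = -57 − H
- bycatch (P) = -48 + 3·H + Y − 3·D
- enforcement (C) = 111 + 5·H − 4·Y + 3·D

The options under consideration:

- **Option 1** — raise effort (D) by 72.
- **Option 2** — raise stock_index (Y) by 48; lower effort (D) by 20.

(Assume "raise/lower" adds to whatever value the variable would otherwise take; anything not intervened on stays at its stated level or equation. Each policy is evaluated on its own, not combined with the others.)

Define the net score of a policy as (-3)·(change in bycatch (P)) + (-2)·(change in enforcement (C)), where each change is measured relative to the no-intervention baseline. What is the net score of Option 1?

216

Baseline:
  H = 150
  Y = 81
  D = -57 − 150 = -207
  P = -48 + 3·150 + 81 − 3·(-207) = 1104
  C = 111 + 5·150 − 4·81 + 3·(-207) = -84
Option 1 (D + 72):
  H = 150
  Y = 81
  D = -57 − 150 (+72 from intervention) = -135
  P = -48 + 3·150 + 81 − 3·(-135) = 888
  C = 111 + 5·150 − 4·81 + 3·(-135) = 132
ΔP = 888 − 1104 = -216; ΔC = 132 − (-84) = 216
Score = (-3)·(-216) + (-2)·216 = 216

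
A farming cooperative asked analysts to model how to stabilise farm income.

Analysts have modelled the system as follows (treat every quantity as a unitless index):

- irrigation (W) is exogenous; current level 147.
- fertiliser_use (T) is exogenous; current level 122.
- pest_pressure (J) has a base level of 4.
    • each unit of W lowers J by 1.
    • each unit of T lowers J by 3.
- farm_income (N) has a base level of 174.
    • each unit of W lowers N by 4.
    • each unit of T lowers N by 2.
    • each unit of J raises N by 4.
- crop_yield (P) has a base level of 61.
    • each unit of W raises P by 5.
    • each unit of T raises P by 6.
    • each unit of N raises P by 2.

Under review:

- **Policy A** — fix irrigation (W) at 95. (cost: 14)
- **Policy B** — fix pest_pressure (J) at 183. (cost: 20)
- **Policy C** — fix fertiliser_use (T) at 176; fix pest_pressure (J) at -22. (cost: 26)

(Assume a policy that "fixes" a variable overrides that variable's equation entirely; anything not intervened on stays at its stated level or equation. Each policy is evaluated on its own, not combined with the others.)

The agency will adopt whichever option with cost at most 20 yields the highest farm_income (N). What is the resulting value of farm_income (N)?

74

Policy A (W := 95):
  W = 95
  T = 122
  J = 4 − 95 − 3·122 = -457
  N = 174 − 4·95 − 2·122 + 4·(-457) = -2278
Policy B (J := 183):
  W = 147
  T = 122
  J = 183
  N = 174 − 4·147 − 2·122 + 4·183 = 74
Comparing — Policy A: N=-2278, Policy B: N=74. Highest is 74 (Policy B).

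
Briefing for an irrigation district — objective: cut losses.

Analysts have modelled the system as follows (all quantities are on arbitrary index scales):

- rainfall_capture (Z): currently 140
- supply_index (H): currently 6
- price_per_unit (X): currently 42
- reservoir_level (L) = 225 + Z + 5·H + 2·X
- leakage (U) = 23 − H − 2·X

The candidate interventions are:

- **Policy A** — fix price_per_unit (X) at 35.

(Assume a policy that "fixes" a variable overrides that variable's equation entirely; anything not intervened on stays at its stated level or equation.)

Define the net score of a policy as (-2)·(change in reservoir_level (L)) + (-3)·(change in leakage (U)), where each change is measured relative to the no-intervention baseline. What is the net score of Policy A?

-14

Baseline:
  Z = 140
  H = 6
  X = 42
  L = 225 + 140 + 5·6 + 2·42 = 479
  U = 23 − 6 − 2·42 = -67
Policy A (X := 35):
  Z = 140
  H = 6
  X = 35
  L = 225 + 140 + 5·6 + 2·35 = 465
  U = 23 − 6 − 2·35 = -53
ΔL = 465 − 479 = -14; ΔU = -53 − (-67) = 14
Score = (-2)·(-14) + (-3)·14 = -14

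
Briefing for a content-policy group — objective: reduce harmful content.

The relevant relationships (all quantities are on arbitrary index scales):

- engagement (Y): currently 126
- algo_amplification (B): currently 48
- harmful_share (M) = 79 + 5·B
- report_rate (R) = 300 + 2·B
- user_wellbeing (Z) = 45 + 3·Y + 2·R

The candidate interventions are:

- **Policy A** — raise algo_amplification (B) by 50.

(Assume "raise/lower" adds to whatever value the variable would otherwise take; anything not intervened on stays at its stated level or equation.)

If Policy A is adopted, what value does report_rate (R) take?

496

Policy A (B + 50):
  B = 48 + 50 = 98
  R = 300 + 2·98 = 496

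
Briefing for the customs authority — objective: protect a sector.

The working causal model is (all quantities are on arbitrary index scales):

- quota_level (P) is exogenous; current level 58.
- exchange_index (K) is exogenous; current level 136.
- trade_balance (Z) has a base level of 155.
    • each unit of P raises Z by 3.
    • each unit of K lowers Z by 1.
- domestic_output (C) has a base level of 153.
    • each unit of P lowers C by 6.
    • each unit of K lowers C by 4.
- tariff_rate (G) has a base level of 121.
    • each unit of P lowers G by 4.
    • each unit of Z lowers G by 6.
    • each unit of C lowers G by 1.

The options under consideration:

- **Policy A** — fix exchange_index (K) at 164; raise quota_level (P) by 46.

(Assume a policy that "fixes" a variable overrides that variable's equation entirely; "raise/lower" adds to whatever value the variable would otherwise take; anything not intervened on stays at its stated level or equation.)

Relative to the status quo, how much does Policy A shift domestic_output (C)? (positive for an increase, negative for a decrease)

-388

Baseline:
  P = 58
  K = 136
  C = 153 − 6·58 − 4·136 = -739
Policy A (K := 164, P + 46):
  P = 58 + 46 = 104
  K = 164
  C = 153 − 6·104 − 4·164 = -1127
Change in C: -1127 − (-739) = -388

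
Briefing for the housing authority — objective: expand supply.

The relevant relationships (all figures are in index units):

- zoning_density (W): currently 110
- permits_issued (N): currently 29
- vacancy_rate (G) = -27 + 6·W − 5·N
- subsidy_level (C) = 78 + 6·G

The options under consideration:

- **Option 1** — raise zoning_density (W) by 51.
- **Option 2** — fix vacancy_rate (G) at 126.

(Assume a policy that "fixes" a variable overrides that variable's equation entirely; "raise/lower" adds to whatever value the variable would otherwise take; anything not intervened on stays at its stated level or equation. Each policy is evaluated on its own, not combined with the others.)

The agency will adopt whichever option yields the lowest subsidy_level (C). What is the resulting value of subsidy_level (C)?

Option 1 (W + 51):
  W = 110 + 51 = 161
  N = 29
  G = -27 + 6·161 − 5·29 = 794
  C = 78 + 6·794 = 4842
Option 2 (G := 126):
  W = 110
  N = 29
  G = 126
  C = 78 + 6·126 = 834
Comparing — Option 1: C=4842, Option 2: C=834. Lowest is 834 (Option 2).

834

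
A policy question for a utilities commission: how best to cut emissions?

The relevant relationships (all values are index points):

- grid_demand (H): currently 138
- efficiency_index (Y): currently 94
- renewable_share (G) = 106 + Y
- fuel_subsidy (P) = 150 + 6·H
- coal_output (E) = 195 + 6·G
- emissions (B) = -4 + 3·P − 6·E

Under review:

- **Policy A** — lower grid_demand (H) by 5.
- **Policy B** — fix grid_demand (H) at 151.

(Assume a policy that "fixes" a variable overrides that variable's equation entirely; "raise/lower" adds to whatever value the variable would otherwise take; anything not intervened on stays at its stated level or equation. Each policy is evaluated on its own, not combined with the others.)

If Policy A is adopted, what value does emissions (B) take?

-5530

Policy A (H − 5):
  H = 138 − 5 = 133
  Y = 94
  G = 106 + 94 = 200
  P = 150 + 6·133 = 948
  E = 195 + 6·200 = 1395
  B = -4 + 3·948 − 6·1395 = -5530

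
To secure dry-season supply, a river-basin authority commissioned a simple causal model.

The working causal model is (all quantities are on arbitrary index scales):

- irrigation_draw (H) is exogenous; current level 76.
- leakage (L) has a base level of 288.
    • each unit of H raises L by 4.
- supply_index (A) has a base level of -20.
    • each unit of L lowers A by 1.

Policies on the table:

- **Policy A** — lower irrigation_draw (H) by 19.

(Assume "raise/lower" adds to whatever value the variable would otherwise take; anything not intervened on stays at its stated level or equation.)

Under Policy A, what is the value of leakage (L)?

516

Policy A (H − 19):
  H = 76 − 19 = 57
  L = 288 + 4·57 = 516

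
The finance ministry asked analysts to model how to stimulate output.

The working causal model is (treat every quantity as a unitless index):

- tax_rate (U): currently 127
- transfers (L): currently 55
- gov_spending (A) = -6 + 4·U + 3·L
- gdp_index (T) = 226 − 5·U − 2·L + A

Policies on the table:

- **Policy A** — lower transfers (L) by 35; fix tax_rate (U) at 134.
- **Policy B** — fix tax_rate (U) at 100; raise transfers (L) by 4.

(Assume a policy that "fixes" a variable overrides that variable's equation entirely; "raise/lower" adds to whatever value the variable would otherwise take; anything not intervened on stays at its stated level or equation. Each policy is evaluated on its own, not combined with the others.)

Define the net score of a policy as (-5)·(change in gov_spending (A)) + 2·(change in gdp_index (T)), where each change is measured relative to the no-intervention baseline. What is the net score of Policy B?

Baseline:
  U = 127
  L = 55
  A = -6 + 4·127 + 3·55 = 667
  T = 226 − 5·127 − 2·55 + 667 = 148
Policy B (U := 100, L + 4):
  U = 100
  L = 55 + 4 = 59
  A = -6 + 4·100 + 3·59 = 571
  T = 226 − 5·100 − 2·59 + 571 = 179
ΔA = 571 − 667 = -96; ΔT = 179 − 148 = 31
Score = (-5)·(-96) + 2·31 = 542

542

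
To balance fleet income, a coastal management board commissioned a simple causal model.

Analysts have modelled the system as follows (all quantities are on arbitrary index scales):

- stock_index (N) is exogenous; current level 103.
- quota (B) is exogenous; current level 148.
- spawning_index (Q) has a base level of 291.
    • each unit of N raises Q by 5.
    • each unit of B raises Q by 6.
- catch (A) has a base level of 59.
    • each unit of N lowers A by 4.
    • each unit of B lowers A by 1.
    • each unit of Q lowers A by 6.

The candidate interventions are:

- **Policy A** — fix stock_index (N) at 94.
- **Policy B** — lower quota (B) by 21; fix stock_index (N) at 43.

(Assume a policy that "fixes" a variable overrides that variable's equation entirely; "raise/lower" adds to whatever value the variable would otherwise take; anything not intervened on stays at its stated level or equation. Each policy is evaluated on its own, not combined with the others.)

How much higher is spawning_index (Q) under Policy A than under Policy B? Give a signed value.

Policy A (N := 94):
  N = 94
  B = 148
  Q = 291 + 5·94 + 6·148 = 1649
Policy B (B − 21, N := 43):
  N = 43
  B = 148 − 21 = 127
  Q = 291 + 5·43 + 6·127 = 1268
Q: 1649 − 1268 = 381

381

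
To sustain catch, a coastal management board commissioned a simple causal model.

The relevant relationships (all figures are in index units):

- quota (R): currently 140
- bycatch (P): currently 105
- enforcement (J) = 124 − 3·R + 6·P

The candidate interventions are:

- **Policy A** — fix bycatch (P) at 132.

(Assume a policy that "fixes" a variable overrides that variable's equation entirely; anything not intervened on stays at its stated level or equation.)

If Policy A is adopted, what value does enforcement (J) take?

496

Policy A (P := 132):
  R = 140
  P = 132
  J = 124 − 3·140 + 6·132 = 496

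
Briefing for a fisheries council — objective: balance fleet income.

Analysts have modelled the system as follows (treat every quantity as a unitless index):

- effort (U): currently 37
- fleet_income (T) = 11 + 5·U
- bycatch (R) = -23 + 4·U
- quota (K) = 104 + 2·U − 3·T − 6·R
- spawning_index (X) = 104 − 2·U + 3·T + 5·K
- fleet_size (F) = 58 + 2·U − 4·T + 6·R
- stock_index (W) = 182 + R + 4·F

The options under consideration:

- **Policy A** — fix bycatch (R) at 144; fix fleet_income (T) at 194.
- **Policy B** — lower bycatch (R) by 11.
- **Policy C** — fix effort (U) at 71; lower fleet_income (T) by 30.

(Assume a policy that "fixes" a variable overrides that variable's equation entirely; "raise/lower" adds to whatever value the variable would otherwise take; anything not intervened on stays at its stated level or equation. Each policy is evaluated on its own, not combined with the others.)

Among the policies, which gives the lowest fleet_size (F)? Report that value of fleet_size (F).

Policy A (R := 144, T := 194):
  U = 37
  T = 194
  R = 144
  F = 58 + 2·37 − 4·194 + 6·144 = 220
Policy B (R − 11):
  U = 37
  T = 11 + 5·37 = 196
  R = -23 + 4·37 (−11 from intervention) = 114
  F = 58 + 2·37 − 4·196 + 6·114 = 32
Policy C (U := 71, T − 30):
  U = 71
  T = 11 + 5·71 (−30 from intervention) = 336
  R = -23 + 4·71 = 261
  F = 58 + 2·71 − 4·336 + 6·261 = 422
Comparing — Policy A: F=220, Policy B: F=32, Policy C: F=422. Lowest is 32 (Policy B).

32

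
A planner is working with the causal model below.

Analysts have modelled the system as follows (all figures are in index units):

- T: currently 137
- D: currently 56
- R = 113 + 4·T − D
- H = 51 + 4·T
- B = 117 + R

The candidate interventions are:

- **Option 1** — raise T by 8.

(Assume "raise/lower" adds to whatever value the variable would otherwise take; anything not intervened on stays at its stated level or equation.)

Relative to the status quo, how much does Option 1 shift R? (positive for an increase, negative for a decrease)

32

Baseline:
  T = 137
  D = 56
  R = 113 + 4·137 − 56 = 605
Option 1 (T + 8):
  T = 137 + 8 = 145
  D = 56
  R = 113 + 4·145 − 56 = 637
Change in R: 637 − 605 = 32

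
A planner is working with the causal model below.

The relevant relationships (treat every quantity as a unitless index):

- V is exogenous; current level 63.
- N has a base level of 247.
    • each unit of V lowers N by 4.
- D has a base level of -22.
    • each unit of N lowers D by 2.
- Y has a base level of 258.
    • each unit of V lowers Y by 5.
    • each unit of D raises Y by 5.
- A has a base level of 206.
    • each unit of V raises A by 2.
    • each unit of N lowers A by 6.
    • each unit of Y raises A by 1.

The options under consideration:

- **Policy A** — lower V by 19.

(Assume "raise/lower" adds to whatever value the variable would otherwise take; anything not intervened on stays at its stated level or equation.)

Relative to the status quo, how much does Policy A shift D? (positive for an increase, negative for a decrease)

Baseline:
  V = 63
  N = 247 − 4·63 = -5
  D = -22 − 2·(-5) = -12
Policy A (V − 19):
  V = 63 − 19 = 44
  N = 247 − 4·44 = 71
  D = -22 − 2·71 = -164
Change in D: -164 − (-12) = -152

-152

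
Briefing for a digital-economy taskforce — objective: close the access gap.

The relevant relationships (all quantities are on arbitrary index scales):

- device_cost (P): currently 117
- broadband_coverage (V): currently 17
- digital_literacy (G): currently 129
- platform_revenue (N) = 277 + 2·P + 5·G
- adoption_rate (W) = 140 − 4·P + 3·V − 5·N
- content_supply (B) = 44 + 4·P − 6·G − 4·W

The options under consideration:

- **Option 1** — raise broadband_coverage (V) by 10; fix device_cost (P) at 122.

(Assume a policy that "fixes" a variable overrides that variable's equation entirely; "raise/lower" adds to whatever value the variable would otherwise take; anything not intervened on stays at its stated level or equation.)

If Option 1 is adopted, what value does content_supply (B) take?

Option 1 (V + 10, P := 122):
  P = 122
  V = 17 + 10 = 27
  G = 129
  N = 277 + 2·122 + 5·129 = 1166
  W = 140 − 4·122 + 3·27 − 5·1166 = -6097
  B = 44 + 4·122 − 6·129 − 4·(-6097) = 24146

24146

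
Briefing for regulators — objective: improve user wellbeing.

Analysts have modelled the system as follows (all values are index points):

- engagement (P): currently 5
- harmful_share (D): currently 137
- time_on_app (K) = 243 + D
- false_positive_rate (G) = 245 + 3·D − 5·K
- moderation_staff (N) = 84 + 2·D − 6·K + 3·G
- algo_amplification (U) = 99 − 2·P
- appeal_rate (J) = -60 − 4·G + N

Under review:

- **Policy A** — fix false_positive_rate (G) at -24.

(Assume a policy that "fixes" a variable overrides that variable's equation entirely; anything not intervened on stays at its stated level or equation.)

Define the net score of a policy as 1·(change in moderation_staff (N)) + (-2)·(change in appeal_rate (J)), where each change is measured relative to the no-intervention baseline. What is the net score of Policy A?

Baseline:
  D = 137
  K = 243 + 137 = 380
  G = 245 + 3·137 − 5·380 = -1244
  N = 84 + 2·137 − 6·380 + 3·(-1244) = -5654
  J = -60 − 4·(-1244) + (-5654) = -738
Policy A (G := -24):
  D = 137
  K = 243 + 137 = 380
  G = -24
  N = 84 + 2·137 − 6·380 + 3·(-24) = -1994
  J = -60 − 4·(-24) + (-1994) = -1958
ΔN = -1994 − (-5654) = 3660; ΔJ = -1958 − (-738) = -1220
Score = 1·3660 + (-2)·(-1220) = 6100

6100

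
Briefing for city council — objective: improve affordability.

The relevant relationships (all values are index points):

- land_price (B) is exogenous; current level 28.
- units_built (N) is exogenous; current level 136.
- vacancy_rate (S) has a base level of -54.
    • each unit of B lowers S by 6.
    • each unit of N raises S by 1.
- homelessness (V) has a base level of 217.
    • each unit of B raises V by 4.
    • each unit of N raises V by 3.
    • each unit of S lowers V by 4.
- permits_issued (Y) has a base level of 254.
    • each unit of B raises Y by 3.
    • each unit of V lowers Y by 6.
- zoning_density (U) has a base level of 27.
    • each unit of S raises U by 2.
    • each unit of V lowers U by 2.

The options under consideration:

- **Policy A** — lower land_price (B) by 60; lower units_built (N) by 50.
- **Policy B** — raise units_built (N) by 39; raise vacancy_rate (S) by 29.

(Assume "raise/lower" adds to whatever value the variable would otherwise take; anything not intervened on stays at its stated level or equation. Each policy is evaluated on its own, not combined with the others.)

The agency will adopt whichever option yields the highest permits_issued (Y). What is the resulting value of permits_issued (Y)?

Policy A (B − 60, N − 50):
  B = 28 − 60 = -32
  N = 136 − 50 = 86
  S = -54 − 6·(-32) + 86 = 224
  V = 217 + 4·(-32) + 3·86 − 4·224 = -549
  Y = 254 + 3·(-32) − 6·(-549) = 3452
Policy B (N + 39, S + 29):
  B = 28
  N = 136 + 39 = 175
  S = -54 − 6·28 + 175 (+29 from intervention) = -18
  V = 217 + 4·28 + 3·175 − 4·(-18) = 926
  Y = 254 + 3·28 − 6·926 = -5218
Comparing — Policy A: Y=3452, Policy B: Y=-5218. Highest is 3452 (Policy A).

3452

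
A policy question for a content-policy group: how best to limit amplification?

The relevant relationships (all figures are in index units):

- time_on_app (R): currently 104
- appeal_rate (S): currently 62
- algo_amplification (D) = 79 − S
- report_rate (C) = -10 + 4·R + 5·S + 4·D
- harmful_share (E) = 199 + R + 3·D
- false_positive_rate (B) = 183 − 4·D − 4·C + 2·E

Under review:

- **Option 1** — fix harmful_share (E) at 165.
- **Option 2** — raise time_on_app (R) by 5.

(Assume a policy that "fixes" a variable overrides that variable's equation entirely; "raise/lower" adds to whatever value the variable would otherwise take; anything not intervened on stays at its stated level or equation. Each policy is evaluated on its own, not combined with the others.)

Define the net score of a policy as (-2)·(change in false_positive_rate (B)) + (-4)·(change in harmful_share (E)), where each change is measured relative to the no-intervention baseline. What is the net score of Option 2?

120

Baseline:
  R = 104
  S = 62
  D = 79 − 62 = 17
  C = -10 + 4·104 + 5·62 + 4·17 = 784
  E = 199 + 104 + 3·17 = 354
  B = 183 − 4·17 − 4·784 + 2·354 = -2313
Option 2 (R + 5):
  R = 104 + 5 = 109
  S = 62
  D = 79 − 62 = 17
  C = -10 + 4·109 + 5·62 + 4·17 = 804
  E = 199 + 109 + 3·17 = 359
  B = 183 − 4·17 − 4·804 + 2·359 = -2383
ΔB = -2383 − (-2313) = -70; ΔE = 359 − 354 = 5
Score = (-2)·(-70) + (-4)·5 = 120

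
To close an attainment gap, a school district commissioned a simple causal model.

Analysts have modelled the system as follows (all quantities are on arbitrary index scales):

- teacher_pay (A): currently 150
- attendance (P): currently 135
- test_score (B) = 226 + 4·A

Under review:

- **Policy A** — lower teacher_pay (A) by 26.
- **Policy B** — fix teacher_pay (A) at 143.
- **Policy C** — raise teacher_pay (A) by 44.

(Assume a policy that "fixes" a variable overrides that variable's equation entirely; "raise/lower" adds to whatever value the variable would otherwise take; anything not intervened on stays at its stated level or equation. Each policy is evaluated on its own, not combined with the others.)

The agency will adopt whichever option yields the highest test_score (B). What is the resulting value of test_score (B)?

Policy A (A − 26):
  A = 150 − 26 = 124
  B = 226 + 4·124 = 722
Policy B (A := 143):
  A = 143
  B = 226 + 4·143 = 798
Policy C (A + 44):
  A = 150 + 44 = 194
  B = 226 + 4·194 = 1002
Comparing — Policy A: B=722, Policy B: B=798, Policy C: B=1002. Highest is 1002 (Policy C).

1002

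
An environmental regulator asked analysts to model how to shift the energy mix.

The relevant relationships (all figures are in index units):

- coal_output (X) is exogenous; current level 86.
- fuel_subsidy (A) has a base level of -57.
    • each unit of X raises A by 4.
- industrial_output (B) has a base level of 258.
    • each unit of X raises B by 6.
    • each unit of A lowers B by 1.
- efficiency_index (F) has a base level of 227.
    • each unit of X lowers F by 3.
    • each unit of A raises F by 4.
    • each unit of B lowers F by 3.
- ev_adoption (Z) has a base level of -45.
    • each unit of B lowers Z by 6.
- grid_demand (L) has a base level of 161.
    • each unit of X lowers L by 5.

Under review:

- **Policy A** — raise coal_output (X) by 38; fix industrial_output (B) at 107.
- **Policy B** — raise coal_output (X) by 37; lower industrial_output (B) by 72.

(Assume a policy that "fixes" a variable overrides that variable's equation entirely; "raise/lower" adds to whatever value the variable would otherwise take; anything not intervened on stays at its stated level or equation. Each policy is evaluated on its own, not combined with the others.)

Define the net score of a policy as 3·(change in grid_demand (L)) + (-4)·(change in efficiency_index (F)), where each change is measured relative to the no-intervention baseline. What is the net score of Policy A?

Baseline:
  X = 86
  A = -57 + 4·86 = 287
  B = 258 + 6·86 − 287 = 487
  F = 227 − 3·86 + 4·287 − 3·487 = -344
  L = 161 − 5·86 = -269
Policy A (X + 38, B := 107):
  X = 86 + 38 = 124
  A = -57 + 4·124 = 439
  B = 107
  F = 227 − 3·124 + 4·439 − 3·107 = 1290
  L = 161 − 5·124 = -459
ΔL = -459 − (-269) = -190; ΔF = 1290 − (-344) = 1634
Score = 3·(-190) + (-4)·1634 = -7106

-7106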